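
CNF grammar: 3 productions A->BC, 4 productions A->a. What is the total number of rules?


CNF allows two rule forms:
  A -> BC (binary): 3 rules
  A -> a (terminal): 4 rules
Total = 3 + 4 = 7

7


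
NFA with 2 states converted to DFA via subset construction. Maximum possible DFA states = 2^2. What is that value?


NFA has 2 states
Subset construction: each DFA state = subset of NFA states
Maximum subsets = 2^2
2^2 = 4

4


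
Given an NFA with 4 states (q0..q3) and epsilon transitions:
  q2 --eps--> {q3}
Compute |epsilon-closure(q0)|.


Starting from q0
Initialize closure = {q0}
q0 has no outgoing epsilon transitions -> nothing to add
Final closure: {q0}
Size = 1

1


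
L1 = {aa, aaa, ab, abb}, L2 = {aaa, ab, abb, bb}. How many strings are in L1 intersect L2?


L1 = {aa, aaa, ab, abb}
L2 = {aaa, ab, abb, bb}
Checking each string in L1 against L2:
  'aa': in L2? No
  'aaa': in L2? Yes
  'ab': in L2? Yes
  'abb': in L2? Yes
Intersection = {aaa, ab, abb}
|L1 ∩ L2| = 3

3


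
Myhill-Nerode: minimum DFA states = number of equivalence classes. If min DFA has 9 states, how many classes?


Myhill-Nerode theorem:
Number of equivalence classes = number of states in minimal DFA
Minimal DFA states = 9
Therefore equivalence classes = 9

9


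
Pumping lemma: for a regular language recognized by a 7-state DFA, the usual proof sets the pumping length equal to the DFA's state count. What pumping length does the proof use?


Pumping lemma for regular languages (standard proof):
Take p = |Q|, the number of DFA states.
Any string of length >= |Q| passes through |Q|+1 states while reading its first |Q| symbols,
so by pigeonhole some state repeats, giving the loop that can be pumped.
Here |Q| = 7
Therefore the proof uses p = 7

7


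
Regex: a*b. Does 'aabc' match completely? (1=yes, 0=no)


Pattern: a*b
String: 'aabc'
Pattern requires: zero or more 'a's followed by exactly one 'b'
Found 2 leading 'a's
Remaining: 'bc'
Remaining is not 'b' -> no match
Result: 0

0


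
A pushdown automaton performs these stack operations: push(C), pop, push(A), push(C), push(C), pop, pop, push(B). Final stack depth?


Tracing stack operations:
  push(C) -> stack = [C], depth=1
  pop -> removed C, stack = [], depth=0
  push(A) -> stack = [A], depth=1
  push(C) -> stack = [A,C], depth=2
  push(C) -> stack = [A,C,C], depth=3
  pop -> removed C, stack = [A,C], depth=2
  pop -> removed C, stack = [A], depth=1
  push(B) -> stack = [A,B], depth=2
Final depth = 2

2


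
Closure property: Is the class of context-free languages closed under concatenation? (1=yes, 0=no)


CFL closure properties:
  Closed under: union, concatenation, Kleene star
  NOT closed under: intersection, complement
Operation 'concatenation' is in closed list -> Yes (closed)

1


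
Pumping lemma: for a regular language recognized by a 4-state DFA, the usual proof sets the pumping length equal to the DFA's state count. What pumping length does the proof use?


Pumping lemma for regular languages (standard proof):
Take p = |Q|, the number of DFA states.
Any string of length >= |Q| passes through |Q|+1 states while reading its first |Q| symbols,
so by pigeonhole some state repeats, giving the loop that can be pumped.
Here |Q| = 4
Therefore the proof uses p = 4

4


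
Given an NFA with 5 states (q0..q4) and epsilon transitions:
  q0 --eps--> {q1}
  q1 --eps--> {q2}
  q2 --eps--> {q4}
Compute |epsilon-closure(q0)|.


Starting from q0
Initialize closure = {q0}
Follow epsilon from q0 -> add q1
Follow epsilon from q1 -> add q2
Follow epsilon from q2 -> add q4
Final closure: {q0, q1, q2, q4}
Size = 4

4


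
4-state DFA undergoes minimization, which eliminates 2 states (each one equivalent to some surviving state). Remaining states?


Original DFA: 4 states
Redundant states removed: 2
Minimized states = original - removed
= 4 - 2
= 2

2


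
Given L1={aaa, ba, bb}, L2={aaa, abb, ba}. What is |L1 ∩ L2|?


L1 = {aaa, ba, bb}
L2 = {aaa, abb, ba}
Checking each string in L1 against L2:
  'aaa': in L2? Yes
  'ba': in L2? Yes
  'bb': in L2? No
Intersection = {aaa, ba}
|L1 ∩ L2| = 2

2


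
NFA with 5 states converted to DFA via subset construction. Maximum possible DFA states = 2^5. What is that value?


NFA has 5 states
Subset construction: each DFA state = subset of NFA states
Maximum subsets = 2^5
2^5 = 32

32


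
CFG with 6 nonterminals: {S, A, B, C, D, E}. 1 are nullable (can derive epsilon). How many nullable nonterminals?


Nonterminals: {S, A, B, C, D, E}
A nonterminal is nullable if it can derive epsilon
Counting nullable nonterminals: 1
Total nullable = 1

1


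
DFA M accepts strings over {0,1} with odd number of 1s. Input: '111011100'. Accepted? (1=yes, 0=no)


DFA has 2 states: q_even (start, accept=no) and q_odd
Processing string '111011100' character by character:
  Position 0: read '1', 1-count=1 -> q_odd
  Position 1: read '1', 1-count=2 -> q_even
  Position 2: read '1', 1-count=3 -> q_odd
  Position 3: read '0', 1-count=3 -> q_odd (no change)
  Position 4: read '1', 1-count=4 -> q_even
  Position 5: read '1', 1-count=5 -> q_odd
  Position 6: read '1', 1-count=6 -> q_even
  Position 7: read '0', 1-count=6 -> q_even (no change)
  Position 8: read '0', 1-count=6 -> q_even (no change)
Final state: q_even, total 1s = 6 (even); the DFA requires an odd count -> reject

0


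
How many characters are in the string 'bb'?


String: 'bb'
Counting characters:
  'b' appears 2 time(s)
Total length = 0 + 2 = 2

2


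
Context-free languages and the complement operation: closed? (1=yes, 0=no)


CFL closure properties:
  Closed under: union, concatenation, Kleene star
  NOT closed under: intersection, complement
Operation 'complement' is in not-closed list -> No (not closed)

0


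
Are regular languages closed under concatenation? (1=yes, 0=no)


Regular languages are closed under:
- Union (DFA product construction)
- Intersection (DFA product construction)
- Complement (swap accept/reject states)
- Concatenation (NFA construction)
- Kleene star (NFA construction)
concatenation is in this list
Therefore: closed

1


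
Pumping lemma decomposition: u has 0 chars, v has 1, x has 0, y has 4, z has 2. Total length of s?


|s| = |u| + |v| + |x| + |y| + |z|
= 0 + 1 + 0 + 4 + 2
= 1 + 0 + 6
= 1 + 6
= 7

7


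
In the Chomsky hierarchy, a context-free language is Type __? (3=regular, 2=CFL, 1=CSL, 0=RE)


Chomsky hierarchy levels:
  Type 3: Regular (DFA/NFA/regex)
  Type 2: Context-free (PDA)
  Type 1: Context-sensitive
  Type 0: Recursively enumerable (TM)
'context-free' corresponds to Type 2

2


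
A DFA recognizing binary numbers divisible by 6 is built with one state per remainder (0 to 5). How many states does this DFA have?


Divisibility by 6 is tracked via the remainder mod 6: 0, 1, ..., 5
The construction assigns one state to each remainder
Number of remainders = 6

6


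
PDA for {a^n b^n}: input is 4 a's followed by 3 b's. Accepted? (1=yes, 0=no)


Language requires equal numbers of a's and b's
PDA pushes for each 'a', pops for each 'b'
Number of a's = 4
Number of b's = 3
4 != 3 -> Reject

0


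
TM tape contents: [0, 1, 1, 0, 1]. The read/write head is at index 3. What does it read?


Tape: [0, 1, 1, 0, 1]
Positions: 0 1 2 3 4
Values:    0 1 1 0 1
Head at position 3
tape[3] = 0

0


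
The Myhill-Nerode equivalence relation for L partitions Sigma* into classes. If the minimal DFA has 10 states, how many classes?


Myhill-Nerode theorem:
Number of equivalence classes = number of states in minimal DFA
Minimal DFA states = 10
Therefore equivalence classes = 10

10


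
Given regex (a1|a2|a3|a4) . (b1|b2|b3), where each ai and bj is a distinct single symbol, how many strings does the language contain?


First group: 4 alternatives
Second group: 3 alternatives
Concatenation: each choice from group 1 pairs with each from group 2
Total = 4 x 3 = 12

12


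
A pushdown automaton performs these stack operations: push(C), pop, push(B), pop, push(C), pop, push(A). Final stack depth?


Tracing stack operations:
  push(C) -> stack = [C], depth=1
  pop -> removed C, stack = [], depth=0
  push(B) -> stack = [B], depth=1
  pop -> removed B, stack = [], depth=0
  push(C) -> stack = [C], depth=1
  pop -> removed C, stack = [], depth=0
  push(A) -> stack = [A], depth=1
Final depth = 1

1


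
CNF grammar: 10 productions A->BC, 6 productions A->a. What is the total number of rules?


CNF allows two rule forms:
  A -> BC (binary): 10 rules
  A -> a (terminal): 6 rules
Total = 10 + 6 = 16

16


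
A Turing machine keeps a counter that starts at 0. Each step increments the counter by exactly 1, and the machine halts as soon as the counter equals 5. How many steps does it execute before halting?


Counter starts at 0. Counting sequence:
  Step 1: counter = 1
  Step 2: counter = 2
  Step 3: counter = 3
  Step 4: counter = 4
  Step 5: counter = 5
Counter reached 5 -> halt
Total steps = 5

5


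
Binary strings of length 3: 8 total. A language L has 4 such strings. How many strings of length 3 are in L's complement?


Alphabet: {0,1}
String length: 3
Total strings of length 3 = 2^3 = 8
Strings in L = 4
Complement = total - |L|
= 8 - 4
= 4

4


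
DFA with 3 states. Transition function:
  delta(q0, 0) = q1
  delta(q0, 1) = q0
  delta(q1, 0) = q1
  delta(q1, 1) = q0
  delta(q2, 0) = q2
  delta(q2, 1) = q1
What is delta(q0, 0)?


Looking up transition function:
delta(q0, 0) in the table
Row: q0, Column: 0
Result: q1

q1


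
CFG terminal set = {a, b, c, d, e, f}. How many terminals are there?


Terminal symbols: a, b, c, d, e, f
Counting each: a (#1), b (#2), c (#3), d (#4), e (#5), f (#6)
Total = 6

6


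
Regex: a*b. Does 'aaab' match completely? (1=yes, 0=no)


Pattern: a*b
String: 'aaab'
Pattern requires: zero or more 'a's followed by exactly one 'b'
Found 3 leading 'a's
Remaining: 'b'
Remaining is exactly 'b' -> match
Result: 1

1


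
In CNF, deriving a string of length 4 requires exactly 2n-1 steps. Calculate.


Chomsky Normal Form derivation:
String length n = 4
Each step either:
  - Splits a nonterminal into two (n-1 such steps)
  - Converts a nonterminal to terminal (n such steps)
Total = (n-1) + n = 2n - 1
= 2(4) - 1
= 8 - 1
= 7

7


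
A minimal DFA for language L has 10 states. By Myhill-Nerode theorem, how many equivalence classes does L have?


Myhill-Nerode theorem:
Number of equivalence classes = number of states in minimal DFA
Minimal DFA states = 10
Therefore equivalence classes = 10

10


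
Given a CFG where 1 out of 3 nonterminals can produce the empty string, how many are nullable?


Nonterminals: {S, A, B}
A nonterminal is nullable if it can derive epsilon
Counting nullable nonterminals: 1
Total nullable = 1

1


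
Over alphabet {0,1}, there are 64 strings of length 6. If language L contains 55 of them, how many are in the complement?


Alphabet: {0,1}
String length: 6
Total strings of length 6 = 2^6 = 64
Strings in L = 55
Complement = total - |L|
= 64 - 55
= 9

9


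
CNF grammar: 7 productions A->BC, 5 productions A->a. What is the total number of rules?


CNF allows two rule forms:
  A -> BC (binary): 7 rules
  A -> a (terminal): 5 rules
Total = 7 + 5 = 12

12


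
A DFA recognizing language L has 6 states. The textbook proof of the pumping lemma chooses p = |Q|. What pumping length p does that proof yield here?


Pumping lemma for regular languages (standard proof):
Take p = |Q|, the number of DFA states.
Any string of length >= |Q| passes through |Q|+1 states while reading its first |Q| symbols,
so by pigeonhole some state repeats, giving the loop that can be pumped.
Here |Q| = 6
Therefore the proof uses p = 6

6


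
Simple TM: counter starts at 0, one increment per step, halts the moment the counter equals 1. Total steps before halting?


Counter starts at 0. Counting sequence:
  Step 1: counter = 1
Counter reached 1 -> halt
Total steps = 1

1


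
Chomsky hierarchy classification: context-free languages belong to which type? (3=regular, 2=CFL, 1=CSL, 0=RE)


Chomsky hierarchy levels:
  Type 3: Regular (DFA/NFA/regex)
  Type 2: Context-free (PDA)
  Type 1: Context-sensitive
  Type 0: Recursively enumerable (TM)
'context-free' corresponds to Type 2

2


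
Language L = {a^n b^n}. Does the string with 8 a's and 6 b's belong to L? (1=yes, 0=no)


Language requires equal numbers of a's and b's
PDA pushes for each 'a', pops for each 'b'
Number of a's = 8
Number of b's = 6
8 != 6 -> Reject

0


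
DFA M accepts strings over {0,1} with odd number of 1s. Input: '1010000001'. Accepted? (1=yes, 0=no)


DFA has 2 states: q_even (start, accept=no) and q_odd
Processing string '1010000001' character by character:
  Position 0: read '1', 1-count=1 -> q_odd
  Position 1: read '0', 1-count=1 -> q_odd (no change)
  Position 2: read '1', 1-count=2 -> q_even
  Position 3: read '0', 1-count=2 -> q_even (no change)
  Position 4: read '0', 1-count=2 -> q_even (no change)
  Position 5: read '0', 1-count=2 -> q_even (no change)
  Position 6: read '0', 1-count=2 -> q_even (no change)
  Position 7: read '0', 1-count=2 -> q_even (no change)
  Position 8: read '0', 1-count=2 -> q_even (no change)
  Position 9: read '1', 1-count=3 -> q_odd
Final state: q_odd, total 1s = 3 (odd); the DFA requires an odd count -> accept

1


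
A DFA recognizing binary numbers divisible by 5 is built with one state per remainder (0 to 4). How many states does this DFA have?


Divisibility by 5 is tracked via the remainder mod 5: 0, 1, ..., 4
The construction assigns one state to each remainder
Number of remainders = 5

5


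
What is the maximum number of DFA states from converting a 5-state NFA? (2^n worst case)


NFA has 5 states
Subset construction: each DFA state = subset of NFA states
Maximum subsets = 2^5
2^5 = 32

32


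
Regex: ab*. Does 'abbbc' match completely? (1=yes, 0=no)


Pattern: ab*
String: 'abbbc'
Pattern requires: exactly one 'a' followed by zero or more 'b's
First char is 'a' -> OK
Rest 'bbbc': all b's? No
Result: 0

0


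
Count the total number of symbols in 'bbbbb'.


String: 'bbbbb'
Counting characters:
  'b' appears 5 time(s)
Total length = 0 + 5 = 5

5


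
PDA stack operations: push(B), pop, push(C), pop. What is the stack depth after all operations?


Tracing stack operations:
  push(B) -> stack = [B], depth=1
  pop -> removed B, stack = [], depth=0
  push(C) -> stack = [C], depth=1
  pop -> removed C, stack = [], depth=0
Final depth = 0

0


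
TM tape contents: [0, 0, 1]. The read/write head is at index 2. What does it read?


Tape: [0, 0, 1]
Positions: 0 1 2
Values:    0 0 1
Head at position 2
tape[2] = 1

1


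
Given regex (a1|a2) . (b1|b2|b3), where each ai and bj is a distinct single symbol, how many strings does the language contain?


First group: 2 alternatives
Second group: 3 alternatives
Concatenation: each choice from group 1 pairs with each from group 2
Total = 2 x 3 = 6

6


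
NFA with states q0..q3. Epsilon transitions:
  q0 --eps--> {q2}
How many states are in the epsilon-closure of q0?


Starting from q0
Initialize closure = {q0}
Follow epsilon from q0 -> add q2
Final closure: {q0, q2}
Size = 2

2


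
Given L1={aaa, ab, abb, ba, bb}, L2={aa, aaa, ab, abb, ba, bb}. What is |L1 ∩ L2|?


L1 = {aaa, ab, abb, ba, bb}
L2 = {aa, aaa, ab, abb, ba, bb}
Checking each string in L1 against L2:
  'aaa': in L2? Yes
  'ab': in L2? Yes
  'abb': in L2? Yes
  'ba': in L2? Yes
  'bb': in L2? Yes
Intersection = {aaa, ab, abb, ba, bb}
|L1 ∩ L2| = 5

5


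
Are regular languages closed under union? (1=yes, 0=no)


Regular languages are closed under:
- Union (DFA product construction)
- Intersection (DFA product construction)
- Complement (swap accept/reject states)
- Concatenation (NFA construction)
- Kleene star (NFA construction)
union is in this list
Therefore: closed

1


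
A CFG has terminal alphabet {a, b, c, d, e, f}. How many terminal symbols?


Terminal symbols: a, b, c, d, e, f
Counting each: a (#1), b (#2), c (#3), d (#4), e (#5), f (#6)
Total = 6

6


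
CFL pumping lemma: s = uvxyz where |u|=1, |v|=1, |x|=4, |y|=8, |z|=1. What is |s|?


|s| = |u| + |v| + |x| + |y| + |z|
= 1 + 1 + 4 + 8 + 1
= 2 + 4 + 9
= 6 + 9
= 15

15


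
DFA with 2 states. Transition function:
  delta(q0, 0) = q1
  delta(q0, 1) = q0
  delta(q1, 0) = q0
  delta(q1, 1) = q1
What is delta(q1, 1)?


Looking up transition function:
delta(q1, 1) in the table
Row: q1, Column: 1
Result: q1

q1


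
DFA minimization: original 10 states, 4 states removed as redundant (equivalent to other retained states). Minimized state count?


Original DFA: 10 states
Redundant states removed: 4
Minimized states = original - removed
= 10 - 4
= 6

6


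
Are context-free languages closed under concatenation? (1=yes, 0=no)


CFL closure properties:
  Closed under: union, concatenation, Kleene star
  NOT closed under: intersection, complement
Operation 'concatenation' is in closed list -> Yes (closed)

1


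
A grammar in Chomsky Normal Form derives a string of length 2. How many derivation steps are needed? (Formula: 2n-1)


Chomsky Normal Form derivation:
String length n = 2
Each step either:
  - Splits a nonterminal into two (n-1 such steps)
  - Converts a nonterminal to terminal (n such steps)
Total = (n-1) + n = 2n - 1
= 2(2) - 1
= 4 - 1
= 3

3


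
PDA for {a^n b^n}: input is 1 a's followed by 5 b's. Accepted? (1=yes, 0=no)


Language requires equal numbers of a's and b's
PDA pushes for each 'a', pops for each 'b'
Number of a's = 1
Number of b's = 5
1 != 5 -> Reject

0


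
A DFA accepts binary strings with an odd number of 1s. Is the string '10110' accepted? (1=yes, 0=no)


DFA has 2 states: q_even (start, accept=no) and q_odd
Processing string '10110' character by character:
  Position 0: read '1', 1-count=1 -> q_odd
  Position 1: read '0', 1-count=1 -> q_odd (no change)
  Position 2: read '1', 1-count=2 -> q_even
  Position 3: read '1', 1-count=3 -> q_odd
  Position 4: read '0', 1-count=3 -> q_odd (no change)
Final state: q_odd, total 1s = 3 (odd); the DFA requires an odd count -> accept

1


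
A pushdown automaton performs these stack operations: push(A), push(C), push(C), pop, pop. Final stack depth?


Tracing stack operations:
  push(A) -> stack = [A], depth=1
  push(C) -> stack = [A,C], depth=2
  push(C) -> stack = [A,C,C], depth=3
  pop -> removed C, stack = [A,C], depth=2
  pop -> removed C, stack = [A], depth=1
Final depth = 1

1


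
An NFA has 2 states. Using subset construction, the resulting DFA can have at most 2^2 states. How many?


NFA has 2 states
Subset construction: each DFA state = subset of NFA states
Maximum subsets = 2^2
2^2 = 4

4


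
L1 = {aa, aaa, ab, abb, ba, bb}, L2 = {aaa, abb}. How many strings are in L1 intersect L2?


L1 = {aa, aaa, ab, abb, ba, bb}
L2 = {aaa, abb}
Checking each string in L1 against L2:
  'aa': in L2? No
  'aaa': in L2? Yes
  'ab': in L2? No
  'abb': in L2? Yes
  'ba': in L2? No
  'bb': in L2? No
Intersection = {aaa, abb}
|L1 ∩ L2| = 2

2


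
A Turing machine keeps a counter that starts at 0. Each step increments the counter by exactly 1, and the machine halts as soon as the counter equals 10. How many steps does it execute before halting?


Counter starts at 0. Counting sequence:
  Step 1: counter = 1
  Step 2: counter = 2
  Step 3: counter = 3
  Step 4: counter = 4
  Step 5: counter = 5
  Step 6: counter = 6
  ...
  Step 10: counter = 10
Counter reached 10 -> halt
Total steps = 10

10


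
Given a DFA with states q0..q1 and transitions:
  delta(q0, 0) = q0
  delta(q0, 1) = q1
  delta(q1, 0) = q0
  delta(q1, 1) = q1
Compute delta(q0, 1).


Looking up transition function:
delta(q0, 1) in the table
Row: q0, Column: 1
Result: q1

q1


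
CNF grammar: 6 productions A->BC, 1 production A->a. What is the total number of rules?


CNF allows two rule forms:
  A -> BC (binary): 6 rules
  A -> a (terminal): 1 rule
Total = 6 + 1 = 7

7


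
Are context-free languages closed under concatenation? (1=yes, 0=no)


CFL closure properties:
  Closed under: union, concatenation, Kleene star
  NOT closed under: intersection, complement
Operation 'concatenation' is in closed list -> Yes (closed)

1


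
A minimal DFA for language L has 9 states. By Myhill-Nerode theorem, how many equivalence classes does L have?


Myhill-Nerode theorem:
Number of equivalence classes = number of states in minimal DFA
Minimal DFA states = 9
Therefore equivalence classes = 9

9


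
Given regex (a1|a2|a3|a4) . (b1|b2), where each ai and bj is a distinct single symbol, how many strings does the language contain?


First group: 4 alternatives
Second group: 2 alternatives
Concatenation: each choice from group 1 pairs with each from group 2
Total = 4 x 2 = 8

8


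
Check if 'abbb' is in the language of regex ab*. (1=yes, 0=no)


Pattern: ab*
String: 'abbb'
Pattern requires: exactly one 'a' followed by zero or more 'b's
First char is 'a' -> OK
Rest 'bbb': all b's? Yes
Result: 1

1


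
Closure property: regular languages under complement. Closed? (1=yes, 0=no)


Regular languages are closed under:
- Union (DFA product construction)
- Intersection (DFA product construction)
- Complement (swap accept/reject states)
- Concatenation (NFA construction)
- Kleene star (NFA construction)
complement is in this list
Therefore: closed

1


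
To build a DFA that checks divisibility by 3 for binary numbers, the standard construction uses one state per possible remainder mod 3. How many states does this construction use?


Divisibility by 3 is tracked via the remainder mod 3: 0, 1, ..., 2
The construction assigns one state to each remainder
Number of remainders = 3

3


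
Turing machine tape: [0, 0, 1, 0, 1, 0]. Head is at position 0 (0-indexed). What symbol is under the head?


Tape: [0, 0, 1, 0, 1, 0]
Positions: 0 1 2 3 4 5
Values:    0 0 1 0 1 0
Head at position 0
tape[0] = 0

0


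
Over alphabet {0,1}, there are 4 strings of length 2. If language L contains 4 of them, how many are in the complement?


Alphabet: {0,1}
String length: 2
Total strings of length 2 = 2^2 = 4
Strings in L = 4
Complement = total - |L|
= 4 - 4
= 0

0


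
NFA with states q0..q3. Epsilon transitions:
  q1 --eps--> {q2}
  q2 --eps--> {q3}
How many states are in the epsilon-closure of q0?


Starting from q0
Initialize closure = {q0}
q0 has no outgoing epsilon transitions -> nothing to add
Final closure: {q0}
Size = 1

1


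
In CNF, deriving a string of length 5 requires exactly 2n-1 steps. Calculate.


Chomsky Normal Form derivation:
String length n = 5
Each step either:
  - Splits a nonterminal into two (n-1 such steps)
  - Converts a nonterminal to terminal (n such steps)
Total = (n-1) + n = 2n - 1
= 2(5) - 1
= 10 - 1
= 9

9


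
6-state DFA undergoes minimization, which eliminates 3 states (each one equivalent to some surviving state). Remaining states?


Original DFA: 6 states
Redundant states removed: 3
Minimized states = original - removed
= 6 - 3
= 3

3


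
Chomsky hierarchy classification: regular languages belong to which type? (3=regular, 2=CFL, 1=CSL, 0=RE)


Chomsky hierarchy levels:
  Type 3: Regular (DFA/NFA/regex)
  Type 2: Context-free (PDA)
  Type 1: Context-sensitive
  Type 0: Recursively enumerable (TM)
'regular' corresponds to Type 3

3


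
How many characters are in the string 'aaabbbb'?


String: 'aaabbbb'
Counting characters:
  'a' appears 3 time(s)
  'b' appears 4 time(s)
Total length = 3 + 4 = 7

7


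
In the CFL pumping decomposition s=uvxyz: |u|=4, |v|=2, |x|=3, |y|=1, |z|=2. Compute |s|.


|s| = |u| + |v| + |x| + |y| + |z|
= 4 + 2 + 3 + 1 + 2
= 6 + 3 + 3
= 9 + 3
= 12

12


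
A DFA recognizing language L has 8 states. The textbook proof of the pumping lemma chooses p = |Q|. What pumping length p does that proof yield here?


Pumping lemma for regular languages (standard proof):
Take p = |Q|, the number of DFA states.
Any string of length >= |Q| passes through |Q|+1 states while reading its first |Q| symbols,
so by pigeonhole some state repeats, giving the loop that can be pumped.
Here |Q| = 8
Therefore the proof uses p = 8

8


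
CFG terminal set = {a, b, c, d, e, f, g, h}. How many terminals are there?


Terminal symbols: a, b, c, d, e, f, g, h
Counting each: a (#1), b (#2), c (#3), d (#4), e (#5), f (#6), g (#7), h (#8)
Total = 8

8


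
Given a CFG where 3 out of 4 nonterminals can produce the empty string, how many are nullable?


Nonterminals: {S, A, B, C}
A nonterminal is nullable if it can derive epsilon
Counting nullable nonterminals: 3
Total nullable = 3

3


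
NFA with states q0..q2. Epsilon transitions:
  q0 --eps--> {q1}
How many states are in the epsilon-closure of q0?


Starting from q0
Initialize closure = {q0}
Follow epsilon from q0 -> add q1
Final closure: {q0, q1}
Size = 2

2


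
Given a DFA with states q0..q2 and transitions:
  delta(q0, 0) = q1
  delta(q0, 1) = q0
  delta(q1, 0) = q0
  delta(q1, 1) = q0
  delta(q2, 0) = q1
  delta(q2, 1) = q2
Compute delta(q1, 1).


Looking up transition function:
delta(q1, 1) in the table
Row: q1, Column: 1
Result: q0

q0


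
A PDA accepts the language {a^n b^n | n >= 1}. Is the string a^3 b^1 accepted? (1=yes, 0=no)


Language requires equal numbers of a's and b's
PDA pushes for each 'a', pops for each 'b'
Number of a's = 3
Number of b's = 1
3 != 1 -> Reject

0


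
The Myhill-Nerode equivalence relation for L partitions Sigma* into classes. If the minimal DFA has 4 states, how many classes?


Myhill-Nerode theorem:
Number of equivalence classes = number of states in minimal DFA
Minimal DFA states = 4
Therefore equivalence classes = 4

4


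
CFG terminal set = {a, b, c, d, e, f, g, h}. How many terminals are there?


Terminal symbols: a, b, c, d, e, f, g, h
Counting each: a (#1), b (#2), c (#3), d (#4), e (#5), f (#6), g (#7), h (#8)
Total = 8

8


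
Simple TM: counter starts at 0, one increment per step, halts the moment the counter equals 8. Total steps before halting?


Counter starts at 0. Counting sequence:
  Step 1: counter = 1
  Step 2: counter = 2
  Step 3: counter = 3
  Step 4: counter = 4
  Step 5: counter = 5
  Step 6: counter = 6
  Step 7: counter = 7
  Step 8: counter = 8
Counter reached 8 -> halt
Total steps = 8

8


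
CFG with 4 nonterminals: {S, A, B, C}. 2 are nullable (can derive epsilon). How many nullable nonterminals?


Nonterminals: {S, A, B, C}
A nonterminal is nullable if it can derive epsilon
Counting nullable nonterminals: 2
Total nullable = 2

2


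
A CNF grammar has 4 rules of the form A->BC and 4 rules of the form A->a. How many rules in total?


CNF allows two rule forms:
  A -> BC (binary): 4 rules
  A -> a (terminal): 4 rules
Total = 4 + 4 = 8

8


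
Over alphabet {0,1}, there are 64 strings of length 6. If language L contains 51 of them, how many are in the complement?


Alphabet: {0,1}
String length: 6
Total strings of length 6 = 2^6 = 64
Strings in L = 51
Complement = total - |L|
= 64 - 51
= 13

13


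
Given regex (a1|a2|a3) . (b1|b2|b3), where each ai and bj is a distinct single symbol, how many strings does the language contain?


First group: 3 alternatives
Second group: 3 alternatives
Concatenation: each choice from group 1 pairs with each from group 2
Total = 3 x 3 = 9

9


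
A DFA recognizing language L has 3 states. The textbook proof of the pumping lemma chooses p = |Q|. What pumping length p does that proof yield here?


Pumping lemma for regular languages (standard proof):
Take p = |Q|, the number of DFA states.
Any string of length >= |Q| passes through |Q|+1 states while reading its first |Q| symbols,
so by pigeonhole some state repeats, giving the loop that can be pumped.
Here |Q| = 3
Therefore the proof uses p = 3

3


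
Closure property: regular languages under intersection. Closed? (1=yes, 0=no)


Regular languages are closed under:
- Union (DFA product construction)
- Intersection (DFA product construction)
- Complement (swap accept/reject states)
- Concatenation (NFA construction)
- Kleene star (NFA construction)
intersection is in this list
Therefore: closed

1


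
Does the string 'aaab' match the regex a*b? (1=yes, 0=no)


Pattern: a*b
String: 'aaab'
Pattern requires: zero or more 'a's followed by exactly one 'b'
Found 3 leading 'a's
Remaining: 'b'
Remaining is exactly 'b' -> match
Result: 1

1


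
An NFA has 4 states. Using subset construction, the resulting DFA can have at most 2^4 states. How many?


NFA has 4 states
Subset construction: each DFA state = subset of NFA states
Maximum subsets = 2^4
2^4 = 16

16


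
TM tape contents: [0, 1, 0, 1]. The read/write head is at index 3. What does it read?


Tape: [0, 1, 0, 1]
Positions: 0 1 2 3
Values:    0 1 0 1
Head at position 3
tape[3] = 1

1


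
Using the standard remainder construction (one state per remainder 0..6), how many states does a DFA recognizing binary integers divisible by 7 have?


Divisibility by 7 is tracked via the remainder mod 7: 0, 1, ..., 6
The construction assigns one state to each remainder
Number of remainders = 7

7


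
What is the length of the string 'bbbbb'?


String: 'bbbbb'
Counting characters:
  'b' appears 5 time(s)
Total length = 0 + 5 = 5

5


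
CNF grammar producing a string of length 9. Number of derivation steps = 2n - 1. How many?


Chomsky Normal Form derivation:
String length n = 9
Each step either:
  - Splits a nonterminal into two (n-1 such steps)
  - Converts a nonterminal to terminal (n such steps)
Total = (n-1) + n = 2n - 1
= 2(9) - 1
= 18 - 1
= 17

17


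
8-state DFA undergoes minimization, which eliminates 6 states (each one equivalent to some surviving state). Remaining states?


Original DFA: 8 states
Redundant states removed: 6
Minimized states = original - removed
= 8 - 6
= 2

2


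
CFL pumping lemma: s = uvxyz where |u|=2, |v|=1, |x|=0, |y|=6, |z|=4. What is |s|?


|s| = |u| + |v| + |x| + |y| + |z|
= 2 + 1 + 0 + 6 + 4
= 3 + 0 + 10
= 3 + 10
= 13

13


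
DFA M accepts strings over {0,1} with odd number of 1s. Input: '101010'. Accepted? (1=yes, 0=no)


DFA has 2 states: q_even (start, accept=no) and q_odd
Processing string '101010' character by character:
  Position 0: read '1', 1-count=1 -> q_odd
  Position 1: read '0', 1-count=1 -> q_odd (no change)
  Position 2: read '1', 1-count=2 -> q_even
  Position 3: read '0', 1-count=2 -> q_even (no change)
  Position 4: read '1', 1-count=3 -> q_odd
  Position 5: read '0', 1-count=3 -> q_odd (no change)
Final state: q_odd, total 1s = 3 (odd); the DFA requires an odd count -> accept

1


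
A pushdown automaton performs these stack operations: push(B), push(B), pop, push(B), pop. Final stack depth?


Tracing stack operations:
  push(B) -> stack = [B], depth=1
  push(B) -> stack = [B,B], depth=2
  pop -> removed B, stack = [B], depth=1
  push(B) -> stack = [B,B], depth=2
  pop -> removed B, stack = [B], depth=1
Final depth = 1

1


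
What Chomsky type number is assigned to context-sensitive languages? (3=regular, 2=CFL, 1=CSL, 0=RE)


Chomsky hierarchy levels:
  Type 3: Regular (DFA/NFA/regex)
  Type 2: Context-free (PDA)
  Type 1: Context-sensitive
  Type 0: Recursively enumerable (TM)
'context-sensitive' corresponds to Type 1

1


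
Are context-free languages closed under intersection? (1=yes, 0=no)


CFL closure properties:
  Closed under: union, concatenation, Kleene star
  NOT closed under: intersection, complement
Operation 'intersection' is in not-closed list -> No (not closed)

0


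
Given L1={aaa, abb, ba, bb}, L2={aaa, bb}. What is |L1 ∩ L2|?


L1 = {aaa, abb, ba, bb}
L2 = {aaa, bb}
Checking each string in L1 against L2:
  'aaa': in L2? Yes
  'abb': in L2? No
  'ba': in L2? No
  'bb': in L2? Yes
Intersection = {aaa, bb}
|L1 ∩ L2| = 2

2


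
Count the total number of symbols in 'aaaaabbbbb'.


String: 'aaaaabbbbb'
Counting characters:
  'a' appears 5 time(s)
  'b' appears 5 time(s)
Total length = 5 + 5 = 10

10


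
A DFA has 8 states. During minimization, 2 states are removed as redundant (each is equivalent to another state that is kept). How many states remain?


Original DFA: 8 states
Redundant states removed: 2
Minimized states = original - removed
= 8 - 2
= 6

6


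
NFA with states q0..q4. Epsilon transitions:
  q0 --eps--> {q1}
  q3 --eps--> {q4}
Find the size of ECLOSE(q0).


Starting from q0
Initialize closure = {q0}
Follow epsilon from q0 -> add q1
Final closure: {q0, q1}
Size = 2

2


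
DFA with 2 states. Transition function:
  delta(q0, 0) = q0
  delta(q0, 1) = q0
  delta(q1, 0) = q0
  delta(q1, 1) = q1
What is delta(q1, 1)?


Looking up transition function:
delta(q1, 1) in the table
Row: q1, Column: 1
Result: q1

q1


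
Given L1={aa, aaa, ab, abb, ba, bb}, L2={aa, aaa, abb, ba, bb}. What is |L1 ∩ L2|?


L1 = {aa, aaa, ab, abb, ba, bb}
L2 = {aa, aaa, abb, ba, bb}
Checking each string in L1 against L2:
  'aa': in L2? Yes
  'aaa': in L2? Yes
  'ab': in L2? No
  'abb': in L2? Yes
  'ba': in L2? Yes
  'bb': in L2? Yes
Intersection = {aa, aaa, abb, ba, bb}
|L1 ∩ L2| = 5

5


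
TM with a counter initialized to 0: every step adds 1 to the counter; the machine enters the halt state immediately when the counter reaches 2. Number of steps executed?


Counter starts at 0. Counting sequence:
  Step 1: counter = 1
  Step 2: counter = 2
Counter reached 2 -> halt
Total steps = 2

2


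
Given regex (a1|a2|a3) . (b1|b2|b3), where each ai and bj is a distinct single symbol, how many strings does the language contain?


First group: 3 alternatives
Second group: 3 alternatives
Concatenation: each choice from group 1 pairs with each from group 2
Total = 3 x 3 = 9

9


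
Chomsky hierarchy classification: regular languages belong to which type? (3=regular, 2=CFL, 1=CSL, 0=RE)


Chomsky hierarchy levels:
  Type 3: Regular (DFA/NFA/regex)
  Type 2: Context-free (PDA)
  Type 1: Context-sensitive
  Type 0: Recursively enumerable (TM)
'regular' corresponds to Type 3

3


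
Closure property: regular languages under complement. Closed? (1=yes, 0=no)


Regular languages are closed under:
- Union (DFA product construction)
- Intersection (DFA product construction)
- Complement (swap accept/reject states)
- Concatenation (NFA construction)
- Kleene star (NFA construction)
complement is in this list
Therefore: closed

1


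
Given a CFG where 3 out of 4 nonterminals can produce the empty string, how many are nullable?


Nonterminals: {S, A, B, C}
A nonterminal is nullable if it can derive epsilon
Counting nullable nonterminals: 3
Total nullable = 3

3


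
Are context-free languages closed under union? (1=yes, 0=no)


CFL closure properties:
  Closed under: union, concatenation, Kleene star
  NOT closed under: intersection, complement
Operation 'union' is in closed list -> Yes (closed)

1


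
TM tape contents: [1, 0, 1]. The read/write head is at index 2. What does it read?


Tape: [1, 0, 1]
Positions: 0 1 2
Values:    1 0 1
Head at position 2
tape[2] = 1

1


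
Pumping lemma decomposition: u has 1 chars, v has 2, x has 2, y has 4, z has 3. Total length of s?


|s| = |u| + |v| + |x| + |y| + |z|
= 1 + 2 + 2 + 4 + 3
= 3 + 2 + 7
= 5 + 7
= 12

12


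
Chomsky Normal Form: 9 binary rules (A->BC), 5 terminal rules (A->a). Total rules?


CNF allows two rule forms:
  A -> BC (binary): 9 rules
  A -> a (terminal): 5 rules
Total = 9 + 5 = 14

14


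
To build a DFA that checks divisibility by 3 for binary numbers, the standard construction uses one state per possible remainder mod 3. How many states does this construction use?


Divisibility by 3 is tracked via the remainder mod 3: 0, 1, ..., 2
The construction assigns one state to each remainder
Number of remainders = 3

3


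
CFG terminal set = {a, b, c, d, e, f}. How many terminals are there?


Terminal symbols: a, b, c, d, e, f
Counting each: a (#1), b (#2), c (#3), d (#4), e (#5), f (#6)
Total = 6

6


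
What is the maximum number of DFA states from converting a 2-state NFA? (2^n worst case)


NFA has 2 states
Subset construction: each DFA state = subset of NFA states
Maximum subsets = 2^2
2^2 = 4

4


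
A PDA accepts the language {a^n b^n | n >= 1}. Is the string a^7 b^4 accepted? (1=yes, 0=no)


Language requires equal numbers of a's and b's
PDA pushes for each 'a', pops for each 'b'
Number of a's = 7
Number of b's = 4
7 != 4 -> Reject

0


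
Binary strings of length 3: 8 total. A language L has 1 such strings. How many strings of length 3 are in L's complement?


Alphabet: {0,1}
String length: 3
Total strings of length 3 = 2^3 = 8
Strings in L = 1
Complement = total - |L|
= 8 - 1
= 7

7


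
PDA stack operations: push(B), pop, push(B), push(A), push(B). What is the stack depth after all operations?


Tracing stack operations:
  push(B) -> stack = [B], depth=1
  pop -> removed B, stack = [], depth=0
  push(B) -> stack = [B], depth=1
  push(A) -> stack = [B,A], depth=2
  push(B) -> stack = [B,A,B], depth=3
Final depth = 3

3


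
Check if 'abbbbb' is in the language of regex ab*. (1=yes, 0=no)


Pattern: ab*
String: 'abbbbb'
Pattern requires: exactly one 'a' followed by zero or more 'b's
First char is 'a' -> OK
Rest 'bbbbb': all b's? Yes
Result: 1

1


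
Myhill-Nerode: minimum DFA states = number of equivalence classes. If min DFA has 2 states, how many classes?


Myhill-Nerode theorem:
Number of equivalence classes = number of states in minimal DFA
Minimal DFA states = 2
Therefore equivalence classes = 2

2


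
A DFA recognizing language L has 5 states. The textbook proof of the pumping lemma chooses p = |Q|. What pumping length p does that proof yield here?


Pumping lemma for regular languages (standard proof):
Take p = |Q|, the number of DFA states.
Any string of length >= |Q| passes through |Q|+1 states while reading its first |Q| symbols,
so by pigeonhole some state repeats, giving the loop that can be pumped.
Here |Q| = 5
Therefore the proof uses p = 5

5


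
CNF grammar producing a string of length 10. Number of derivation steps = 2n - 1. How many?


Chomsky Normal Form derivation:
String length n = 10
Each step either:
  - Splits a nonterminal into two (n-1 such steps)
  - Converts a nonterminal to terminal (n such steps)
Total = (n-1) + n = 2n - 1
= 2(10) - 1
= 20 - 1
= 19

19


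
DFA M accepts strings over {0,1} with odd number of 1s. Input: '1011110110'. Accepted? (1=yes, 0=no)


DFA has 2 states: q_even (start, accept=no) and q_odd
Processing string '1011110110' character by character:
  Position 0: read '1', 1-count=1 -> q_odd
  Position 1: read '0', 1-count=1 -> q_odd (no change)
  Position 2: read '1', 1-count=2 -> q_even
  Position 3: read '1', 1-count=3 -> q_odd
  Position 4: read '1', 1-count=4 -> q_even
  Position 5: read '1', 1-count=5 -> q_odd
  Position 6: read '0', 1-count=5 -> q_odd (no change)
  Position 7: read '1', 1-count=6 -> q_even
  Position 8: read '1', 1-count=7 -> q_odd
  Position 9: read '0', 1-count=7 -> q_odd (no change)
Final state: q_odd, total 1s = 7 (odd); the DFA requires an odd count -> accept

1


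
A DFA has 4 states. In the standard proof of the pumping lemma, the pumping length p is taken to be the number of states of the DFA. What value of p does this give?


Pumping lemma for regular languages (standard proof):
Take p = |Q|, the number of DFA states.
Any string of length >= |Q| passes through |Q|+1 states while reading its first |Q| symbols,
so by pigeonhole some state repeats, giving the loop that can be pumped.
Here |Q| = 4
Therefore the proof uses p = 4

4


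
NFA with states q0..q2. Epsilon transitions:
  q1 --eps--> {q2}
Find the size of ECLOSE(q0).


Starting from q0
Initialize closure = {q0}
q0 has no outgoing epsilon transitions -> nothing to add
Final closure: {q0}
Size = 1

1
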